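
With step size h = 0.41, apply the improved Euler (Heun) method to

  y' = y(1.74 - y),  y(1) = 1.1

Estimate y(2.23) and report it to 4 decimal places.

1.6110

Heun: k1 = f(x_n, y_n); k2 = f(x_n + h, y_n + h·k1); y_{n+1} = y_n + (h/2)·(k1 + k2).
x=1.000000, y=1.100000:
  k1 = f(1.000000, 1.100000) = 0.704000
  k2 = f(1.410000, 1.388640) = 0.487913
  y ← 1.100000 + (0.41/2)·(0.704000 + 0.487913) = 1.344342
x=1.410000, y=1.344342:
  k1 = f(1.410000, 1.344342) = 0.531900
  k2 = f(1.820000, 1.562421) = 0.277453
  y ← 1.344342 + (0.41/2)·(0.531900 + 0.277453) = 1.510259
x=1.820000, y=1.510259:
  k1 = f(1.820000, 1.510259) = 0.346968
  k2 = f(2.230000, 1.652516) = 0.144568
  y ← 1.510259 + (0.41/2)·(0.346968 + 0.144568) = 1.611024
y(2.23) ≈ 1.6110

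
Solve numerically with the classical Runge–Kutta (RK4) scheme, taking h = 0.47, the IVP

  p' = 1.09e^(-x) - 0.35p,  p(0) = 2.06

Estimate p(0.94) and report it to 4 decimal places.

2.0342

RK4: k1 = f(x_n, p_n); k2 = f(x_n + h/2, p_n + (h/2)·k1); k3 = f(x_n + h/2, p_n + (h/2)·k2); k4 = f(x_n + h, p_n + h·k3); p_{n+1} = p_n + (h/6)·(k1 + 2k2 + 2k3 + k4).
x=0.000000, p=2.060000:
  k1 = f(0.000000, 2.060000) = 0.369000
  k2 = f(0.235000, 2.146715) = 0.110372
  k3 = f(0.235000, 2.085937) = 0.131644
  k4 = f(0.470000, 2.121873) = -0.061403
  p ← 2.060000 + (0.47/6)·(k1 + 2k2 + 2k3 + k4) = 2.122011
x=0.470000, p=2.122011:
  k1 = f(0.470000, 2.122011) = -0.061451
  k2 = f(0.705000, 2.107570) = -0.199071
  k3 = f(0.705000, 2.075229) = -0.187752
  k4 = f(0.940000, 2.033768) = -0.286034
  p ← 2.122011 + (0.47/6)·(k1 + 2k2 + 2k3 + k4) = 2.034189
p(0.94) ≈ 2.0342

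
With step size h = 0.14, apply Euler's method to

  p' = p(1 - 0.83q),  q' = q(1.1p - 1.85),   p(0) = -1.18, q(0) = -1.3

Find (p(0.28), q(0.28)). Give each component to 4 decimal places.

Euler on (p,q): p_{n+1} = p_n + h·p', q_{n+1} = q_n + h·q'.
0.000000: (-1.180000, -1.300000); f=(-2.453220, 4.092400) → (-1.523451, -0.727064)
0.140000: (-1.523451, -0.727064); f=(-2.442797, 2.563479) → (-1.865442, -0.368177)
(p(0.28), q(0.28)) ≈ (-1.8654, -0.3682)

-1.8654, -0.3682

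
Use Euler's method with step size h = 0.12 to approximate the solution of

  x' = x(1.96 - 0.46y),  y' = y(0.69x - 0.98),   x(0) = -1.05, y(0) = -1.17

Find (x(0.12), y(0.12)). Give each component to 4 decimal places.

Euler on (x,y): x_{n+1} = x_n + h·x', y_{n+1} = y_n + h·y'.
0.000000: (-1.050000, -1.170000); f=(-2.623110, 1.994265) → (-1.364773, -0.930688)
(x(0.12), y(0.12)) ≈ (-1.3648, -0.9307)

-1.3648, -0.9307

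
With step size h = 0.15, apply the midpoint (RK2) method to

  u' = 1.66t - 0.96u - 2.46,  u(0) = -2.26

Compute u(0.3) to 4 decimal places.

Midpoint: k1 = f(t_n, u_n); k2 = f(t_n + h/2, u_n + (h/2)·k1); u_{n+1} = u_n + h·k2.
t=0.000000, u=-2.260000:
  k1 = f(0.000000, -2.260000) = -0.290400
  k2 = f(0.075000, -2.281780) = -0.144991
  u ← -2.260000 + 0.15·(-0.144991) = -2.281749
t=0.150000, u=-2.281749:
  k1 = f(0.150000, -2.281749) = -0.020521
  k2 = f(0.225000, -2.283288) = 0.105456
  u ← -2.281749 + 0.15·0.105456 = -2.265930
u(0.3) ≈ -2.2659

-2.2659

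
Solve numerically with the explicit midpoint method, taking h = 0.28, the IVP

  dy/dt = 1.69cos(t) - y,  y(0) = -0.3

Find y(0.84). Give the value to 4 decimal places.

Midpoint: k1 = f(t_n, y_n); k2 = f(t_n + h/2, y_n + (h/2)·k1); y_{n+1} = y_n + h·k2.
t=0.000000, y=-0.300000:
  k1 = f(0.000000, -0.300000) = 1.990000
  k2 = f(0.140000, -0.021400) = 1.694865
  y ← -0.300000 + 0.28·1.694865 = 0.174562
t=0.280000, y=0.174562:
  k1 = f(0.280000, 0.174562) = 1.449621
  k2 = f(0.420000, 0.377509) = 1.165611
  y ← 0.174562 + 0.28·1.165611 = 0.500933
t=0.560000, y=0.500933:
  k1 = f(0.560000, 0.500933) = 0.930928
  k2 = f(0.700000, 0.631263) = 0.661320
  y ← 0.500933 + 0.28·0.661320 = 0.686103
y(0.84) ≈ 0.6861

0.6861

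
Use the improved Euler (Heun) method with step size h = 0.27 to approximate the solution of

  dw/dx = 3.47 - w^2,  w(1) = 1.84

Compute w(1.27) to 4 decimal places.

1.8514

Heun: k1 = f(x_n, w_n); k2 = f(x_n + h, w_n + h·k1); w_{n+1} = w_n + (h/2)·(k1 + k2).
x=1.000000, w=1.840000:
  k1 = f(1.000000, 1.840000) = 0.084400
  k2 = f(1.270000, 1.862788) = 0.000021
  w ← 1.840000 + (0.27/2)·(0.084400 + 0.000021) = 1.851397
w(1.27) ≈ 1.8514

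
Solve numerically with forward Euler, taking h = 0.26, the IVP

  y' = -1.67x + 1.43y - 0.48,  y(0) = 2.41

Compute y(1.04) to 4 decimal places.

6.8207

Euler: y_{n+1} = y_n + h·f(x_n, y_n).
x=0.000000, y=2.410000: f=2.966300 → y ← 2.410000 + 0.26·2.966300 = 3.181238
x=0.260000, y=3.181238: f=3.634970 → y ← 3.181238 + 0.26·3.634970 = 4.126330
x=0.520000, y=4.126330: f=4.552252 → y ← 4.126330 + 0.26·4.552252 = 5.309916
x=0.780000, y=5.309916: f=5.810580 → y ← 5.309916 + 0.26·5.810580 = 6.820667
y(1.04) ≈ 6.8207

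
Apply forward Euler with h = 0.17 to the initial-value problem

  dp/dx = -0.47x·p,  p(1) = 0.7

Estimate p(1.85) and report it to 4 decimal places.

Euler: p_{n+1} = p_n + h·f(x_n, p_n).
x=1.000000, p=0.700000: f=-0.329000 → p ← 0.700000 + 0.17·(-0.329000) = 0.644070
x=1.170000, p=0.644070: f=-0.354174 → p ← 0.644070 + 0.17·(-0.354174) = 0.583860
x=1.340000, p=0.583860: f=-0.367715 → p ← 0.583860 + 0.17·(-0.367715) = 0.521349
x=1.510000, p=0.521349: f=-0.370001 → p ← 0.521349 + 0.17·(-0.370001) = 0.458449
x=1.680000, p=0.458449: f=-0.361991 → p ← 0.458449 + 0.17·(-0.361991) = 0.396910
p(1.85) ≈ 0.3969

0.3969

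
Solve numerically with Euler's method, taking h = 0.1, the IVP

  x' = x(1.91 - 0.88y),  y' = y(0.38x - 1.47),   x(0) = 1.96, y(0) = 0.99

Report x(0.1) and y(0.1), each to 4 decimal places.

2.1636, 0.9182

Euler on (x,y): x_{n+1} = x_n + h·x', y_{n+1} = y_n + h·y'.
0.000000: (1.960000, 0.990000); f=(2.036048, -0.717948) → (2.163605, 0.918205)
(x(0.1), y(0.1)) ≈ (2.1636, 0.9182)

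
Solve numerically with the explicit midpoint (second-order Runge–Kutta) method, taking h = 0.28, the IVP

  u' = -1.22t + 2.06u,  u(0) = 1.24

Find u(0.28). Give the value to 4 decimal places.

2.1137

Midpoint: k1 = f(t_n, u_n); k2 = f(t_n + h/2, u_n + (h/2)·k1); u_{n+1} = u_n + h·k2.
t=0.000000, u=1.240000:
  k1 = f(0.000000, 1.240000) = 2.554400
  k2 = f(0.140000, 1.597616) = 3.120289
  u ← 1.240000 + 0.28·3.120289 = 2.113681
u(0.28) ≈ 2.1137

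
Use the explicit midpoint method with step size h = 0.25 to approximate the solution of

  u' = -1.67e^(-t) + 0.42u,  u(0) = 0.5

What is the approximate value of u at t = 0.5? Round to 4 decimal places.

-0.1209

Midpoint: k1 = f(t_n, u_n); k2 = f(t_n + h/2, u_n + (h/2)·k1); u_{n+1} = u_n + h·k2.
t=0.000000, u=0.500000:
  k1 = f(0.000000, 0.500000) = -1.460000
  k2 = f(0.125000, 0.317500) = -1.340420
  u ← 0.500000 + 0.25·(-1.340420) = 0.164895
t=0.250000, u=0.164895:
  k1 = f(0.250000, 0.164895) = -1.231341
  k2 = f(0.375000, 0.010977) = -1.143163
  u ← 0.164895 + 0.25·(-1.143163) = -0.120896
u(0.5) ≈ -0.1209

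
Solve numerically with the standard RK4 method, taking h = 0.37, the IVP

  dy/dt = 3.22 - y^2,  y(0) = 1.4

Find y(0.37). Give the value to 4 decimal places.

RK4: k1 = f(t_n, y_n); k2 = f(t_n + h/2, y_n + (h/2)·k1); k3 = f(t_n + h/2, y_n + (h/2)·k2); k4 = f(t_n + h, y_n + h·k3); y_{n+1} = y_n + (h/6)·(k1 + 2k2 + 2k3 + k4).
t=0.000000, y=1.400000:
  k1 = f(0.000000, 1.400000) = 1.260000
  k2 = f(0.185000, 1.633100) = 0.552984
  k3 = f(0.185000, 1.502302) = 0.963088
  k4 = f(0.370000, 1.756343) = 0.135260
  y ← 1.400000 + (0.37/6)·(k1 + 2k2 + 2k3 + k4) = 1.673023
y(0.37) ≈ 1.6730

1.6730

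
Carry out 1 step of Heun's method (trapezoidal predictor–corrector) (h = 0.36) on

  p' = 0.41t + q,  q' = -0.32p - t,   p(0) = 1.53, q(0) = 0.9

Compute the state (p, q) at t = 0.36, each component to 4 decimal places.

Heun on (p,q): k1 = f(t_n, state_n); k2 = f(t_n + h, state_n + h·k1); state_{n+1} = state_n + (h/2)·(k1 + k2).
0.000000: (1.530000, 0.900000)
  k1 = (0.900000, -0.489600)
  predictor → (1.854000, 0.723744)
  k2 = (0.871344, -0.953280)
  → (1.848842, 0.640282)
(p(0.36), q(0.36)) ≈ (1.8488, 0.6403)

1.8488, 0.6403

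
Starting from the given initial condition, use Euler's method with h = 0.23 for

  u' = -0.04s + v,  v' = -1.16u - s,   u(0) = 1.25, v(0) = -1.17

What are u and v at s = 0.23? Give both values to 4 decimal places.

0.9809, -1.5035

Euler on (u,v): u_{n+1} = u_n + h·u', v_{n+1} = v_n + h·v'.
0.000000: (1.250000, -1.170000); f=(-1.170000, -1.450000) → (0.980900, -1.503500)
(u(0.23), v(0.23)) ≈ (0.9809, -1.5035)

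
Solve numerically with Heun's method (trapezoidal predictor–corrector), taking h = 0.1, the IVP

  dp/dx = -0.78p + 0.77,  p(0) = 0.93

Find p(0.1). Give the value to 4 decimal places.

0.9343

Heun: k1 = f(x_n, p_n); k2 = f(x_n + h, p_n + h·k1); p_{n+1} = p_n + (h/2)·(k1 + k2).
x=0.000000, p=0.930000:
  k1 = f(0.000000, 0.930000) = 0.044600
  k2 = f(0.100000, 0.934460) = 0.041121
  p ← 0.930000 + (0.1/2)·(0.044600 + 0.041121) = 0.934286
p(0.1) ≈ 0.9343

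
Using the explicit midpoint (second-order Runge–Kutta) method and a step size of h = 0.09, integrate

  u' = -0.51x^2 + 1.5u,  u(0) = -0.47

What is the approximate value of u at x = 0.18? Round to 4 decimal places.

-0.6162

Midpoint: k1 = f(x_n, u_n); k2 = f(x_n + h/2, u_n + (h/2)·k1); u_{n+1} = u_n + h·k2.
x=0.000000, u=-0.470000:
  k1 = f(0.000000, -0.470000) = -0.705000
  k2 = f(0.045000, -0.501725) = -0.753620
  u ← -0.470000 + 0.09·(-0.753620) = -0.537826
x=0.090000, u=-0.537826:
  k1 = f(0.090000, -0.537826) = -0.810870
  k2 = f(0.135000, -0.574315) = -0.870767
  u ← -0.537826 + 0.09·(-0.870767) = -0.616195
u(0.18) ≈ -0.6162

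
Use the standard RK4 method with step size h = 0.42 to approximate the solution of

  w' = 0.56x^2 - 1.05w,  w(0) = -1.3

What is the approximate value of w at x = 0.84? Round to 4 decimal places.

RK4: k1 = f(x_n, w_n); k2 = f(x_n + h/2, w_n + (h/2)·k1); k3 = f(x_n + h/2, w_n + (h/2)·k2); k4 = f(x_n + h, w_n + h·k3); w_{n+1} = w_n + (h/6)·(k1 + 2k2 + 2k3 + k4).
x=0.000000, w=-1.300000:
  k1 = f(0.000000, -1.300000) = 1.365000
  k2 = f(0.210000, -1.013350) = 1.088714
  k3 = f(0.210000, -1.071370) = 1.149635
  k4 = f(0.420000, -0.817153) = 0.956795
  w ← -1.300000 + (0.42/6)·(k1 + 2k2 + 2k3 + k4) = -0.824106
x=0.420000, w=-0.824106:
  k1 = f(0.420000, -0.824106) = 0.964095
  k2 = f(0.630000, -0.621646) = 0.874992
  k3 = f(0.630000, -0.640357) = 0.894639
  k4 = f(0.840000, -0.448357) = 0.865911
  w ← -0.824106 + (0.42/6)·(k1 + 2k2 + 2k3 + k4) = -0.448257
w(0.84) ≈ -0.4483

-0.4483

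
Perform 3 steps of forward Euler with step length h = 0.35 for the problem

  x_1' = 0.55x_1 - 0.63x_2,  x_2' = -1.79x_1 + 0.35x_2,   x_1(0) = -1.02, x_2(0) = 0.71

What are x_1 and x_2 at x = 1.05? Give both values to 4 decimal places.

-2.8750, 3.9989

Euler on (x_1,x_2): x_1_{n+1} = x_1_n + h·x_1', x_2_{n+1} = x_2_n + h·x_2'.
0.000000: (-1.020000, 0.710000); f=(-1.008300, 2.074300) → (-1.372905, 1.436005)
0.350000: (-1.372905, 1.436005); f=(-1.659781, 2.960102) → (-1.953828, 2.472041)
0.700000: (-1.953828, 2.472041); f=(-2.631991, 4.362567) → (-2.875025, 3.998939)
(x_1(1.05), x_2(1.05)) ≈ (-2.8750, 3.9989)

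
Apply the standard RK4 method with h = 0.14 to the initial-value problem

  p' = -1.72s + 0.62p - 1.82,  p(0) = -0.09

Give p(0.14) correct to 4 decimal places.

RK4: k1 = f(s_n, p_n); k2 = f(s_n + h/2, p_n + (h/2)·k1); k3 = f(s_n + h/2, p_n + (h/2)·k2); k4 = f(s_n + h, p_n + h·k3); p_{n+1} = p_n + (h/6)·(k1 + 2k2 + 2k3 + k4).
s=0.000000, p=-0.090000:
  k1 = f(0.000000, -0.090000) = -1.875800
  k2 = f(0.070000, -0.221306) = -2.077610
  k3 = f(0.070000, -0.235433) = -2.086368
  k4 = f(0.140000, -0.382092) = -2.297697
  p ← -0.090000 + (0.14/6)·(k1 + 2k2 + 2k3 + k4) = -0.381701
p(0.14) ≈ -0.3817

-0.3817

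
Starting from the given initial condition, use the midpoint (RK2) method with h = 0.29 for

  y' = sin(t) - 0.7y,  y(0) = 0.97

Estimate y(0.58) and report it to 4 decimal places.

0.7965

Midpoint: k1 = f(t_n, y_n); k2 = f(t_n + h/2, y_n + (h/2)·k1); y_{n+1} = y_n + h·k2.
t=0.000000, y=0.970000:
  k1 = f(0.000000, 0.970000) = -0.679000
  k2 = f(0.145000, 0.871545) = -0.465589
  y ← 0.970000 + 0.29·(-0.465589) = 0.834979
t=0.290000, y=0.834979:
  k1 = f(0.290000, 0.834979) = -0.298533
  k2 = f(0.435000, 0.791692) = -0.132774
  y ← 0.834979 + 0.29·(-0.132774) = 0.796475
y(0.58) ≈ 0.7965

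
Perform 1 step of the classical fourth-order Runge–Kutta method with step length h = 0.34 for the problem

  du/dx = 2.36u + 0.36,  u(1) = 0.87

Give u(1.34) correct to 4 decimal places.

RK4: k1 = f(x_n, u_n); k2 = f(x_n + h/2, u_n + (h/2)·k1); k3 = f(x_n + h/2, u_n + (h/2)·k2); k4 = f(x_n + h, u_n + h·k3); u_{n+1} = u_n + (h/6)·(k1 + 2k2 + 2k3 + k4).
x=1.000000, u=0.870000:
  k1 = f(1.000000, 0.870000) = 2.413200
  k2 = f(1.170000, 1.280244) = 3.381376
  k3 = f(1.170000, 1.444834) = 3.769808
  k4 = f(1.340000, 2.151735) = 5.438094
  u ← 0.870000 + (0.34/6)·(k1 + 2k2 + 2k3 + k4) = 2.125374
u(1.34) ≈ 2.1254

2.1254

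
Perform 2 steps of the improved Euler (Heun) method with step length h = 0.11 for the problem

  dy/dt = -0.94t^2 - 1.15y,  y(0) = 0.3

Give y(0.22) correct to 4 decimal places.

0.2295

Heun: k1 = f(t_n, y_n); k2 = f(t_n + h, y_n + h·k1); y_{n+1} = y_n + (h/2)·(k1 + k2).
t=0.000000, y=0.300000:
  k1 = f(0.000000, 0.300000) = -0.345000
  k2 = f(0.110000, 0.262050) = -0.312731
  y ← 0.300000 + (0.11/2)·(-0.345000 + (-0.312731)) = 0.263825
t=0.110000, y=0.263825:
  k1 = f(0.110000, 0.263825) = -0.314772
  k2 = f(0.220000, 0.229200) = -0.309076
  y ← 0.263825 + (0.11/2)·(-0.314772 + (-0.309076)) = 0.229513
y(0.22) ≈ 0.2295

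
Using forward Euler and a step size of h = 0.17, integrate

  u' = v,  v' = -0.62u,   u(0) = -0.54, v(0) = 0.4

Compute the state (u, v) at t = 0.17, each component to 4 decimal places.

-0.4720, 0.4569

Euler on (u,v): u_{n+1} = u_n + h·u', v_{n+1} = v_n + h·v'.
0.000000: (-0.540000, 0.400000); f=(0.400000, 0.334800) → (-0.472000, 0.456916)
(u(0.17), v(0.17)) ≈ (-0.4720, 0.4569)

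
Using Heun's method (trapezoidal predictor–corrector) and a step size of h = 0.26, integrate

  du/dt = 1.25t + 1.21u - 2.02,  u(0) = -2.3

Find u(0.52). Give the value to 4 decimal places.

-5.5189

Heun: k1 = f(t_n, u_n); k2 = f(t_n + h, u_n + h·k1); u_{n+1} = u_n + (h/2)·(k1 + k2).
t=0.000000, u=-2.300000:
  k1 = f(0.000000, -2.300000) = -4.803000
  k2 = f(0.260000, -3.548780) = -5.989024
  u ← -2.300000 + (0.26/2)·(-4.803000 + (-5.989024)) = -3.702963
t=0.260000, u=-3.702963:
  k1 = f(0.260000, -3.702963) = -6.175585
  k2 = f(0.520000, -5.308615) = -7.793424
  u ← -3.702963 + (0.26/2)·(-6.175585 + (-7.793424)) = -5.518934
u(0.52) ≈ -5.5189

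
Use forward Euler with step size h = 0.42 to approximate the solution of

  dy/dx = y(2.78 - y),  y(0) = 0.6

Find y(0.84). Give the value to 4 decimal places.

1.9365

Euler: y_{n+1} = y_n + h·f(x_n, y_n).
x=0.000000, y=0.600000: f=1.308000 → y ← 0.600000 + 0.42·1.308000 = 1.149360
x=0.420000, y=1.149360: f=1.874192 → y ← 1.149360 + 0.42·1.874192 = 1.936521
y(0.84) ≈ 1.9365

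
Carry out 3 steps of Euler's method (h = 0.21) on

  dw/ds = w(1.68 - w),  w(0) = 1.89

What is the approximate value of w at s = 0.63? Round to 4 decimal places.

1.7296

Euler: w_{n+1} = w_n + h·f(s_n, w_n).
s=0.000000, w=1.890000: f=-0.396900 → w ← 1.890000 + 0.21·(-0.396900) = 1.806651
s=0.210000, w=1.806651: f=-0.228814 → w ← 1.806651 + 0.21·(-0.228814) = 1.758600
s=0.420000, w=1.758600: f=-0.138226 → w ← 1.758600 + 0.21·(-0.138226) = 1.729573
w(0.63) ≈ 1.7296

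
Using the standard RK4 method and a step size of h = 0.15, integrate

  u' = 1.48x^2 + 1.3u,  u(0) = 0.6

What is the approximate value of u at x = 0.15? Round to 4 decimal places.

0.7309

RK4: k1 = f(x_n, u_n); k2 = f(x_n + h/2, u_n + (h/2)·k1); k3 = f(x_n + h/2, u_n + (h/2)·k2); k4 = f(x_n + h, u_n + h·k3); u_{n+1} = u_n + (h/6)·(k1 + 2k2 + 2k3 + k4).
x=0.000000, u=0.600000:
  k1 = f(0.000000, 0.600000) = 0.780000
  k2 = f(0.075000, 0.658500) = 0.864375
  k3 = f(0.075000, 0.664828) = 0.872602
  k4 = f(0.150000, 0.730890) = 0.983457
  u ← 0.600000 + (0.15/6)·(k1 + 2k2 + 2k3 + k4) = 0.730935
u(0.15) ≈ 0.7309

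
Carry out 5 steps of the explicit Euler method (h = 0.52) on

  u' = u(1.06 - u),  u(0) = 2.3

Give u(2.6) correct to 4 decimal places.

1.0434

Euler: u_{n+1} = u_n + h·f(x_n, u_n).
x=0.000000, u=2.300000: f=-2.852000 → u ← 2.300000 + 0.52·(-2.852000) = 0.816960
x=0.520000, u=0.816960: f=0.198554 → u ← 0.816960 + 0.52·0.198554 = 0.920208
x=1.040000, u=0.920208: f=0.128638 → u ← 0.920208 + 0.52·0.128638 = 0.987100
x=1.560000, u=0.987100: f=0.071960 → u ← 0.987100 + 0.52·0.071960 = 1.024519
x=2.080000, u=1.024519: f=0.036351 → u ← 1.024519 + 0.52·0.036351 = 1.043421
u(2.6) ≈ 1.0434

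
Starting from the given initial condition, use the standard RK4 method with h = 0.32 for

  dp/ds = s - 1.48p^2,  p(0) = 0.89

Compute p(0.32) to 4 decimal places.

0.6678

RK4: k1 = f(s_n, p_n); k2 = f(s_n + h/2, p_n + (h/2)·k1); k3 = f(s_n + h/2, p_n + (h/2)·k2); k4 = f(s_n + h, p_n + h·k3); p_{n+1} = p_n + (h/6)·(k1 + 2k2 + 2k3 + k4).
s=0.000000, p=0.890000:
  k1 = f(0.000000, 0.890000) = -1.172308
  k2 = f(0.160000, 0.702431) = -0.570245
  k3 = f(0.160000, 0.798761) = -0.784268
  k4 = f(0.320000, 0.639034) = -0.284380
  p ← 0.890000 + (0.32/6)·(k1 + 2k2 + 2k3 + k4) = 0.667829
p(0.32) ≈ 0.6678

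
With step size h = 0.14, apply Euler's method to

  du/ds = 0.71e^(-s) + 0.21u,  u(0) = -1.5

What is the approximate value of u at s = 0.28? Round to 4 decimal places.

-1.4008

Euler: u_{n+1} = u_n + h·f(s_n, u_n).
s=0.000000, u=-1.500000: f=0.395000 → u ← -1.500000 + 0.14·0.395000 = -1.444700
s=0.140000, u=-1.444700: f=0.313857 → u ← -1.444700 + 0.14·0.313857 = -1.400760
u(0.28) ≈ -1.4008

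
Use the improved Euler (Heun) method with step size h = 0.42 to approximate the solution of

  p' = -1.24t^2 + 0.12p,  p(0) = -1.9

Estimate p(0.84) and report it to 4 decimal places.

-2.3817

Heun: k1 = f(t_n, p_n); k2 = f(t_n + h, p_n + h·k1); p_{n+1} = p_n + (h/2)·(k1 + k2).
t=0.000000, p=-1.900000:
  k1 = f(0.000000, -1.900000) = -0.228000
  k2 = f(0.420000, -1.995760) = -0.458227
  p ← -1.900000 + (0.42/2)·(-0.228000 + (-0.458227)) = -2.044108
t=0.420000, p=-2.044108:
  k1 = f(0.420000, -2.044108) = -0.464029
  k2 = f(0.840000, -2.239000) = -1.143624
  p ← -2.044108 + (0.42/2)·(-0.464029 + (-1.143624)) = -2.381715
p(0.84) ≈ -2.3817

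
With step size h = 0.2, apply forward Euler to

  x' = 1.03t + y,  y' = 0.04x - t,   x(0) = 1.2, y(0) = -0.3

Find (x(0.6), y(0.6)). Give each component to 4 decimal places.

1.1413, -0.3923

Euler on (x,y): x_{n+1} = x_n + h·x', y_{n+1} = y_n + h·y'.
0.000000: (1.200000, -0.300000); f=(-0.300000, 0.048000) → (1.140000, -0.290400)
0.200000: (1.140000, -0.290400); f=(-0.084400, -0.154400) → (1.123120, -0.321280)
0.400000: (1.123120, -0.321280); f=(0.090720, -0.355075) → (1.141264, -0.392295)
(x(0.6), y(0.6)) ≈ (1.1413, -0.3923)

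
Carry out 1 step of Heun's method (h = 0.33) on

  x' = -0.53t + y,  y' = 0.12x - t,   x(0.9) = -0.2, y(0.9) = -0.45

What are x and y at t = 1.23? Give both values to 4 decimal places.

Heun on (x,y): k1 = f(t_n, state_n); k2 = f(t_n + h, state_n + h·k1); state_{n+1} = state_n + (h/2)·(k1 + k2).
0.900000: (-0.200000, -0.450000)
  k1 = (-0.927000, -0.924000)
  predictor → (-0.505910, -0.754920)
  k2 = (-1.406820, -1.290709)
  → (-0.585080, -0.815427)
(x(1.23), y(1.23)) ≈ (-0.5851, -0.8154)

-0.5851, -0.8154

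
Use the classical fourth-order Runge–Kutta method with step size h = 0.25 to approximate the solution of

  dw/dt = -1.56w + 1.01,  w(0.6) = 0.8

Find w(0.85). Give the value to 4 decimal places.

0.7507

RK4: k1 = f(t_n, w_n); k2 = f(t_n + h/2, w_n + (h/2)·k1); k3 = f(t_n + h/2, w_n + (h/2)·k2); k4 = f(t_n + h, w_n + h·k3); w_{n+1} = w_n + (h/6)·(k1 + 2k2 + 2k3 + k4).
t=0.600000, w=0.800000:
  k1 = f(0.600000, 0.800000) = -0.238000
  k2 = f(0.725000, 0.770250) = -0.191590
  k3 = f(0.725000, 0.776051) = -0.200640
  k4 = f(0.850000, 0.749840) = -0.159750
  w ← 0.800000 + (0.25/6)·(k1 + 2k2 + 2k3 + k4) = 0.750741
w(0.85) ≈ 0.7507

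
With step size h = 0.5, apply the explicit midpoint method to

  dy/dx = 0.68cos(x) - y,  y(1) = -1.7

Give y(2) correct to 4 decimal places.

-0.6924

Midpoint: k1 = f(x_n, y_n); k2 = f(x_n + h/2, y_n + (h/2)·k1); y_{n+1} = y_n + h·k2.
x=1.000000, y=-1.700000:
  k1 = f(1.000000, -1.700000) = 2.067406
  k2 = f(1.250000, -1.183149) = 1.397568
  y ← -1.700000 + 0.5·1.397568 = -1.001216
x=1.500000, y=-1.001216:
  k1 = f(1.500000, -1.001216) = 1.049317
  k2 = f(1.750000, -0.738887) = 0.617679
  y ← -1.001216 + 0.5·0.617679 = -0.692376
y(2) ≈ -0.6924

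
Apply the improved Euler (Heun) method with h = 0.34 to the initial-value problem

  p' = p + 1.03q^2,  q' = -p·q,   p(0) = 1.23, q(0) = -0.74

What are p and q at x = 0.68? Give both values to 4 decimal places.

2.6805, -0.2350

Heun on (p,q): k1 = f(x_n, state_n); k2 = f(x_n + h, state_n + h·k1); state_{n+1} = state_n + (h/2)·(k1 + k2).
0.000000: (1.230000, -0.740000)
  k1 = (1.794028, 0.910200)
  predictor → (1.839970, -0.430532)
  k2 = (2.030888, 0.792166)
  → (1.880236, -0.450598)
0.340000: (1.880236, -0.450598)
  k1 = (2.089365, 0.847230)
  predictor → (2.590620, -0.162540)
  k2 = (2.617832, 0.421078)
  → (2.680459, -0.234985)
(p(0.68), q(0.68)) ≈ (2.6805, -0.2350)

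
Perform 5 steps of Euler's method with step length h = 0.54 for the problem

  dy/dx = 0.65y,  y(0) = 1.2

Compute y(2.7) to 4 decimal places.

Euler: y_{n+1} = y_n + h·f(x_n, y_n).
x=0.000000, y=1.200000: f=0.780000 → y ← 1.200000 + 0.54·0.780000 = 1.621200
x=0.540000, y=1.621200: f=1.053780 → y ← 1.621200 + 0.54·1.053780 = 2.190241
x=1.080000, y=2.190241: f=1.423657 → y ← 2.190241 + 0.54·1.423657 = 2.959016
x=1.620000, y=2.959016: f=1.923360 → y ← 2.959016 + 0.54·1.923360 = 3.997630
x=2.160000, y=3.997630: f=2.598460 → y ← 3.997630 + 0.54·2.598460 = 5.400799
y(2.7) ≈ 5.4008

5.4008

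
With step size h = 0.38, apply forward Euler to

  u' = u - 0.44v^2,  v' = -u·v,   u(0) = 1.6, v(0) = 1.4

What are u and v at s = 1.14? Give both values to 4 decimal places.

3.5072, 0.0052

Euler on (u,v): u_{n+1} = u_n + h·u', v_{n+1} = v_n + h·v'.
0.000000: (1.600000, 1.400000); f=(0.737600, -2.240000) → (1.880288, 0.548800)
0.380000: (1.880288, 0.548800); f=(1.747768, -1.031902) → (2.544440, 0.156677)
0.760000: (2.544440, 0.156677); f=(2.533639, -0.398656) → (3.507223, 0.005188)
(u(1.14), v(1.14)) ≈ (3.5072, 0.0052)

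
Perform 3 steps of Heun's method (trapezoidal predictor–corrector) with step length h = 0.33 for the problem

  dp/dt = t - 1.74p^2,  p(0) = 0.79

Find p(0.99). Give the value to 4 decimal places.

Heun: k1 = f(t_n, p_n); k2 = f(t_n + h, p_n + h·k1); p_{n+1} = p_n + (h/2)·(k1 + k2).
t=0.000000, p=0.790000:
  k1 = f(0.000000, 0.790000) = -1.085934
  k2 = f(0.330000, 0.431642) = 0.005813
  p ← 0.790000 + (0.33/2)·(-1.085934 + 0.005813) = 0.611780
t=0.330000, p=0.611780:
  k1 = f(0.330000, 0.611780) = -0.321238
  k2 = f(0.660000, 0.505771) = 0.214900
  p ← 0.611780 + (0.33/2)·(-0.321238 + 0.214900) = 0.594234
t=0.660000, p=0.594234:
  k1 = f(0.660000, 0.594234) = 0.045581
  k2 = f(0.990000, 0.609276) = 0.344082
  p ← 0.594234 + (0.33/2)·(0.045581 + 0.344082) = 0.658529
p(0.99) ≈ 0.6585

0.6585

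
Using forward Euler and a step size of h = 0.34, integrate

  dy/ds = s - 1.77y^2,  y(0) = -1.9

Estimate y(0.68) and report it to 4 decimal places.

-13.9379

Euler: y_{n+1} = y_n + h·f(s_n, y_n).
s=0.000000, y=-1.900000: f=-6.389700 → y ← -1.900000 + 0.34·(-6.389700) = -4.072498
s=0.340000, y=-4.072498: f=-29.015875 → y ← -4.072498 + 0.34·(-29.015875) = -13.937895
y(0.68) ≈ -13.9379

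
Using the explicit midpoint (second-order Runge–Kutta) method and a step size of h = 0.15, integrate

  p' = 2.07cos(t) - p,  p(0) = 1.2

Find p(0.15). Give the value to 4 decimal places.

Midpoint: k1 = f(t_n, p_n); k2 = f(t_n + h/2, p_n + (h/2)·k1); p_{n+1} = p_n + h·k2.
t=0.000000, p=1.200000:
  k1 = f(0.000000, 1.200000) = 0.870000
  k2 = f(0.075000, 1.265250) = 0.798931
  p ← 1.200000 + 0.15·0.798931 = 1.319840
p(0.15) ≈ 1.3198

1.3198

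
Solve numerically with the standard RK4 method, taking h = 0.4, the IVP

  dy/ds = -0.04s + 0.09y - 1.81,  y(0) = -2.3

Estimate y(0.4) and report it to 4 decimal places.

-3.1247

RK4: k1 = f(s_n, y_n); k2 = f(s_n + h/2, y_n + (h/2)·k1); k3 = f(s_n + h/2, y_n + (h/2)·k2); k4 = f(s_n + h, y_n + h·k3); y_{n+1} = y_n + (h/6)·(k1 + 2k2 + 2k3 + k4).
s=0.000000, y=-2.300000:
  k1 = f(0.000000, -2.300000) = -2.017000
  k2 = f(0.200000, -2.703400) = -2.061306
  k3 = f(0.200000, -2.712261) = -2.062104
  k4 = f(0.400000, -3.124841) = -2.107236
  y ← -2.300000 + (0.4/6)·(k1 + 2k2 + 2k3 + k4) = -3.124737
y(0.4) ≈ -3.1247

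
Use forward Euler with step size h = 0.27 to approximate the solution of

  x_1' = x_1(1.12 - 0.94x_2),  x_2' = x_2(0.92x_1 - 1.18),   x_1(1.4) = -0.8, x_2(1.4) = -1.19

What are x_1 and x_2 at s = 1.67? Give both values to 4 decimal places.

-1.2835, -0.5744

Euler on (x_1,x_2): x_1_{n+1} = x_1_n + h·x_1', x_2_{n+1} = x_2_n + h·x_2'.
1.400000: (-0.800000, -1.190000); f=(-1.790880, 2.280040) → (-1.283538, -0.574389)
(x_1(1.67), x_2(1.67)) ≈ (-1.2835, -0.5744)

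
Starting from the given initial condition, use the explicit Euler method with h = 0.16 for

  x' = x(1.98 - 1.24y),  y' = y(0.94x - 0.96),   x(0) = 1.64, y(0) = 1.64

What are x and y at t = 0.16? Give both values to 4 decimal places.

Euler on (x,y): x_{n+1} = x_n + h·x', y_{n+1} = y_n + h·y'.
0.000000: (1.640000, 1.640000); f=(-0.087904, 0.953824) → (1.625935, 1.792612)
(x(0.16), y(0.16)) ≈ (1.6259, 1.7926)

1.6259, 1.7926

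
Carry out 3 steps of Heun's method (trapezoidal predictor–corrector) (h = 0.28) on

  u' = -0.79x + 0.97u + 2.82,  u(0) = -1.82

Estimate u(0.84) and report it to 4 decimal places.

-0.8288

Heun: k1 = f(x_n, u_n); k2 = f(x_n + h, u_n + h·k1); u_{n+1} = u_n + (h/2)·(k1 + k2).
x=0.000000, u=-1.820000:
  k1 = f(0.000000, -1.820000) = 1.054600
  k2 = f(0.280000, -1.524712) = 1.119829
  u ← -1.820000 + (0.28/2)·(1.054600 + 1.119829) = -1.515580
x=0.280000, u=-1.515580:
  k1 = f(0.280000, -1.515580) = 1.128688
  k2 = f(0.560000, -1.199547) = 1.214039
  u ← -1.515580 + (0.28/2)·(1.128688 + 1.214039) = -1.187598
x=0.560000, u=-1.187598:
  k1 = f(0.560000, -1.187598) = 1.225630
  k2 = f(0.840000, -0.844422) = 1.337311
  u ← -1.187598 + (0.28/2)·(1.225630 + 1.337311) = -0.828786
u(0.84) ≈ -0.8288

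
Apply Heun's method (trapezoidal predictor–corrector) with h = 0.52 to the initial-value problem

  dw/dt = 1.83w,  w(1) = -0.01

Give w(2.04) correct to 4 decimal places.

Heun: k1 = f(t_n, w_n); k2 = f(t_n + h, w_n + h·k1); w_{n+1} = w_n + (h/2)·(k1 + k2).
t=1.000000, w=-0.010000:
  k1 = f(1.000000, -0.010000) = -0.018300
  k2 = f(1.520000, -0.019516) = -0.035714
  w ← -0.010000 + (0.52/2)·(-0.018300 + (-0.035714)) = -0.024044
t=1.520000, w=-0.024044:
  k1 = f(1.520000, -0.024044) = -0.044000
  k2 = f(2.040000, -0.046924) = -0.085870
  w ← -0.024044 + (0.52/2)·(-0.044000 + (-0.085870)) = -0.057810
w(2.04) ≈ -0.0578

-0.0578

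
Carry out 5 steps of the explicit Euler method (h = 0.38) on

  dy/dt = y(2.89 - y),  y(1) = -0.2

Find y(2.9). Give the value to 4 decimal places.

Euler: y_{n+1} = y_n + h·f(t_n, y_n).
t=1.000000, y=-0.200000: f=-0.618000 → y ← -0.200000 + 0.38·(-0.618000) = -0.434840
t=1.380000, y=-0.434840: f=-1.445773 → y ← -0.434840 + 0.38·(-1.445773) = -0.984234
t=1.760000, y=-0.984234: f=-3.813152 → y ← -0.984234 + 0.38·(-3.813152) = -2.433232
t=2.140000, y=-2.433232: f=-12.952657 → y ← -2.433232 + 0.38·(-12.952657) = -7.355241
t=2.520000, y=-7.355241: f=-75.356224 → y ← -7.355241 + 0.38·(-75.356224) = -35.990606
y(2.9) ≈ -35.9906

-35.9906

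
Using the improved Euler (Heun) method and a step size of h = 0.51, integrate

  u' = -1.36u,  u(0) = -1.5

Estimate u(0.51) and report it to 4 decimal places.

-0.8204

Heun: k1 = f(s_n, u_n); k2 = f(s_n + h, u_n + h·k1); u_{n+1} = u_n + (h/2)·(k1 + k2).
s=0.000000, u=-1.500000:
  k1 = f(0.000000, -1.500000) = 2.040000
  k2 = f(0.510000, -0.459600) = 0.625056
  u ← -1.500000 + (0.51/2)·(2.040000 + 0.625056) = -0.820411
u(0.51) ≈ -0.8204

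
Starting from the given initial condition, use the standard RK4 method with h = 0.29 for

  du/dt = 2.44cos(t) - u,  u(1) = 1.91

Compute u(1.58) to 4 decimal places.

1.3342

RK4: k1 = f(t_n, u_n); k2 = f(t_n + h/2, u_n + (h/2)·k1); k3 = f(t_n + h/2, u_n + (h/2)·k2); k4 = f(t_n + h, u_n + h·k3); u_{n+1} = u_n + (h/6)·(k1 + 2k2 + 2k3 + k4).
t=1.000000, u=1.910000:
  k1 = f(1.000000, 1.910000) = -0.591662
  k2 = f(1.145000, 1.824209) = -0.816376
  k3 = f(1.145000, 1.791625) = -0.783793
  k4 = f(1.290000, 1.682700) = -1.006525
  u ← 1.910000 + (0.29/6)·(k1 + 2k2 + 2k3 + k4) = 1.678071
t=1.290000, u=1.678071:
  k1 = f(1.290000, 1.678071) = -1.001896
  k2 = f(1.435000, 1.532796) = -1.202471
  k3 = f(1.435000, 1.503713) = -1.173387
  k4 = f(1.580000, 1.337789) = -1.360246
  u ← 1.678071 + (0.29/6)·(k1 + 2k2 + 2k3 + k4) = 1.334235
u(1.58) ≈ 1.3342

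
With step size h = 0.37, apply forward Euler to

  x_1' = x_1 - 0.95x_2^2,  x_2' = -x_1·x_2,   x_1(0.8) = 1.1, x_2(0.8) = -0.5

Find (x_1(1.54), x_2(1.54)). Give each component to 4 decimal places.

Euler on (x_1,x_2): x_1_{n+1} = x_1_n + h·x_1', x_2_{n+1} = x_2_n + h·x_2'.
0.800000: (1.100000, -0.500000); f=(0.862500, 0.550000) → (1.419125, -0.296500)
1.170000: (1.419125, -0.296500); f=(1.335608, 0.420771) → (1.913300, -0.140815)
(x_1(1.54), x_2(1.54)) ≈ (1.9133, -0.1408)

1.9133, -0.1408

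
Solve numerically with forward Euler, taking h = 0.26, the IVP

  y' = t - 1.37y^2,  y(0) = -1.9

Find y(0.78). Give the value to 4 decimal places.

-22.7493

Euler: y_{n+1} = y_n + h·f(t_n, y_n).
t=0.000000, y=-1.900000: f=-4.945700 → y ← -1.900000 + 0.26·(-4.945700) = -3.185882
t=0.260000, y=-3.185882: f=-13.645286 → y ← -3.185882 + 0.26·(-13.645286) = -6.733656
t=0.520000, y=-6.733656: f=-61.598717 → y ← -6.733656 + 0.26·(-61.598717) = -22.749323
y(0.78) ≈ -22.7493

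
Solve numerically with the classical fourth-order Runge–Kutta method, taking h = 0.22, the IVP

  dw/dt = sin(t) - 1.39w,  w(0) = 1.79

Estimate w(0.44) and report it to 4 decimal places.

1.0495

RK4: k1 = f(t_n, w_n); k2 = f(t_n + h/2, w_n + (h/2)·k1); k3 = f(t_n + h/2, w_n + (h/2)·k2); k4 = f(t_n + h, w_n + h·k3); w_{n+1} = w_n + (h/6)·(k1 + 2k2 + 2k3 + k4).
t=0.000000, w=1.790000:
  k1 = f(0.000000, 1.790000) = -2.488100
  k2 = f(0.110000, 1.516309) = -1.997891
  k3 = f(0.110000, 1.570232) = -2.072844
  k4 = f(0.220000, 1.333974) = -1.635995
  w ← 1.790000 + (0.22/6)·(k1 + 2k2 + 2k3 + k4) = 1.340263
t=0.220000, w=1.340263:
  k1 = f(0.220000, 1.340263) = -1.644735
  k2 = f(0.330000, 1.159342) = -1.287442
  k3 = f(0.330000, 1.198644) = -1.342072
  k4 = f(0.440000, 1.045007) = -1.026620
  w ← 1.340263 + (0.22/6)·(k1 + 2k2 + 2k3 + k4) = 1.049482
w(0.44) ≈ 1.0495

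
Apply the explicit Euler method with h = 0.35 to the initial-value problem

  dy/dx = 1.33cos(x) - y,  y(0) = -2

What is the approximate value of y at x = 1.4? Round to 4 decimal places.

0.4186

Euler: y_{n+1} = y_n + h·f(x_n, y_n).
x=0.000000, y=-2.000000: f=3.330000 → y ← -2.000000 + 0.35·3.330000 = -0.834500
x=0.350000, y=-0.834500: f=2.083866 → y ← -0.834500 + 0.35·2.083866 = -0.105147
x=0.700000, y=-0.105147: f=1.122387 → y ← -0.105147 + 0.35·1.122387 = 0.287688
x=1.050000, y=0.287688: f=0.374081 → y ← 0.287688 + 0.35·0.374081 = 0.418617
y(1.4) ≈ 0.4186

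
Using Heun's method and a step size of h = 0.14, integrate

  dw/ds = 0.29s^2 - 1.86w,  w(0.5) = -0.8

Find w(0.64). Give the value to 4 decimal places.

-0.6067

Heun: k1 = f(s_n, w_n); k2 = f(s_n + h, w_n + h·k1); w_{n+1} = w_n + (h/2)·(k1 + k2).
s=0.500000, w=-0.800000:
  k1 = f(0.500000, -0.800000) = 1.560500
  k2 = f(0.640000, -0.581530) = 1.200430
  w ← -0.800000 + (0.14/2)·(1.560500 + 1.200430) = -0.606735
w(0.64) ≈ -0.6067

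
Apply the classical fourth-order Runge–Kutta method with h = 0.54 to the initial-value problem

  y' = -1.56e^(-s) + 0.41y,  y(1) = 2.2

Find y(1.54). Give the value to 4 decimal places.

RK4: k1 = f(s_n, y_n); k2 = f(s_n + h/2, y_n + (h/2)·k1); k3 = f(s_n + h/2, y_n + (h/2)·k2); k4 = f(s_n + h, y_n + h·k3); y_{n+1} = y_n + (h/6)·(k1 + 2k2 + 2k3 + k4).
s=1.000000, y=2.200000:
  k1 = f(1.000000, 2.200000) = 0.328108
  k2 = f(1.270000, 2.288589) = 0.500224
  k3 = f(1.270000, 2.335061) = 0.519277
  k4 = f(1.540000, 2.480410) = 0.682534
  y ← 2.200000 + (0.54/6)·(k1 + 2k2 + 2k3 + k4) = 2.474468
y(1.54) ≈ 2.4745

2.4745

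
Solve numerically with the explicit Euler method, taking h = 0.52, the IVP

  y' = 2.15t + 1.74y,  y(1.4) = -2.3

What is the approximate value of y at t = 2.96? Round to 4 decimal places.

-3.3999

Euler: y_{n+1} = y_n + h·f(t_n, y_n).
t=1.400000, y=-2.300000: f=-0.992000 → y ← -2.300000 + 0.52·(-0.992000) = -2.815840
t=1.920000, y=-2.815840: f=-0.771562 → y ← -2.815840 + 0.52·(-0.771562) = -3.217052
t=2.440000, y=-3.217052: f=-0.351671 → y ← -3.217052 + 0.52·(-0.351671) = -3.399921
y(2.96) ≈ -3.3999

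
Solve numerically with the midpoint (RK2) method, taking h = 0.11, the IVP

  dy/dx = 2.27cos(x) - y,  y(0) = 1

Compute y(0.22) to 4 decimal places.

1.2467

Midpoint: k1 = f(x_n, y_n); k2 = f(x_n + h/2, y_n + (h/2)·k1); y_{n+1} = y_n + h·k2.
x=0.000000, y=1.000000:
  k1 = f(0.000000, 1.000000) = 1.270000
  k2 = f(0.055000, 1.069850) = 1.196717
  y ← 1.000000 + 0.11·1.196717 = 1.131639
x=0.110000, y=1.131639:
  k1 = f(0.110000, 1.131639) = 1.124641
  k2 = f(0.165000, 1.193494) = 1.045675
  y ← 1.131639 + 0.11·1.045675 = 1.246663
y(0.22) ≈ 1.2467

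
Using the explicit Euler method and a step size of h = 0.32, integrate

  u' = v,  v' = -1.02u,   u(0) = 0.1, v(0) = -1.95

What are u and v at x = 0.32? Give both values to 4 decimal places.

-0.5240, -1.9826

Euler on (u,v): u_{n+1} = u_n + h·u', v_{n+1} = v_n + h·v'.
0.000000: (0.100000, -1.950000); f=(-1.950000, -0.102000) → (-0.524000, -1.982640)
(u(0.32), v(0.32)) ≈ (-0.5240, -1.9826)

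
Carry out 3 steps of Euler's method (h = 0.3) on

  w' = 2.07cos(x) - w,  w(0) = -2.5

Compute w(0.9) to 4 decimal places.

Euler: w_{n+1} = w_n + h·f(x_n, w_n).
x=0.000000, w=-2.500000: f=4.570000 → w ← -2.500000 + 0.3·4.570000 = -1.129000
x=0.300000, w=-1.129000: f=3.106547 → w ← -1.129000 + 0.3·3.106547 = -0.197036
x=0.600000, w=-0.197036: f=1.905481 → w ← -0.197036 + 0.3·1.905481 = 0.374608
w(0.9) ≈ 0.3746

0.3746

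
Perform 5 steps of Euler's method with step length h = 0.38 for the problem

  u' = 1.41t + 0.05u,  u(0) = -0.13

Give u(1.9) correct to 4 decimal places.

Euler: u_{n+1} = u_n + h·f(t_n, u_n).
t=0.000000, u=-0.130000: f=-0.006500 → u ← -0.130000 + 0.38·(-0.006500) = -0.132470
t=0.380000, u=-0.132470: f=0.529176 → u ← -0.132470 + 0.38·0.529176 = 0.068617
t=0.760000, u=0.068617: f=1.075031 → u ← 0.068617 + 0.38·1.075031 = 0.477129
t=1.140000, u=0.477129: f=1.631256 → u ← 0.477129 + 0.38·1.631256 = 1.097006
t=1.520000, u=1.097006: f=2.198050 → u ← 1.097006 + 0.38·2.198050 = 1.932265
u(1.9) ≈ 1.9323

1.9323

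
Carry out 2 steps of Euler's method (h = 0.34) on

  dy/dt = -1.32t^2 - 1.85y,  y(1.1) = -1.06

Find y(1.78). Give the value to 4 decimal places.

-1.2780

Euler: y_{n+1} = y_n + h·f(t_n, y_n).
t=1.100000, y=-1.060000: f=0.363800 → y ← -1.060000 + 0.34·0.363800 = -0.936308
t=1.440000, y=-0.936308: f=-1.004982 → y ← -0.936308 + 0.34·(-1.004982) = -1.278002
y(1.78) ≈ -1.2780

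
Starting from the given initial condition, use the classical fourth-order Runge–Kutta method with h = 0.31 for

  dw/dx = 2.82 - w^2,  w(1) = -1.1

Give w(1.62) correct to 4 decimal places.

RK4: k1 = f(x_n, w_n); k2 = f(x_n + h/2, w_n + (h/2)·k1); k3 = f(x_n + h/2, w_n + (h/2)·k2); k4 = f(x_n + h, w_n + h·k3); w_{n+1} = w_n + (h/6)·(k1 + 2k2 + 2k3 + k4).
x=1.000000, w=-1.100000:
  k1 = f(1.000000, -1.100000) = 1.610000
  k2 = f(1.155000, -0.850450) = 2.096735
  k3 = f(1.155000, -0.775006) = 2.219366
  k4 = f(1.310000, -0.411997) = 2.650259
  w ← -1.100000 + (0.31/6)·(k1 + 2k2 + 2k3 + k4) = -0.433890
x=1.310000, w=-0.433890:
  k1 = f(1.310000, -0.433890) = 2.631740
  k2 = f(1.465000, -0.025970) = 2.819326
  k3 = f(1.465000, 0.003106) = 2.819990
  k4 = f(1.620000, 0.440307) = 2.626129
  w ← -0.433890 + (0.31/6)·(k1 + 2k2 + 2k3 + k4) = 0.420496
w(1.62) ≈ 0.4205

0.4205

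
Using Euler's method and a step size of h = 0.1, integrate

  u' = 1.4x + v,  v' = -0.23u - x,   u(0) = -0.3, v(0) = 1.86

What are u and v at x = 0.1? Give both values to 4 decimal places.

-0.1140, 1.8669

Euler on (u,v): u_{n+1} = u_n + h·u', v_{n+1} = v_n + h·v'.
0.000000: (-0.300000, 1.860000); f=(1.860000, 0.069000) → (-0.114000, 1.866900)
(u(0.1), v(0.1)) ≈ (-0.1140, 1.8669)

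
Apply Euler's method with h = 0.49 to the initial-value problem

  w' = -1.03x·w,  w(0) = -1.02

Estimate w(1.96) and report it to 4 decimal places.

Euler: w_{n+1} = w_n + h·f(x_n, w_n).
x=0.000000, w=-1.020000: f=0.000000 → w ← -1.020000 + 0.49·0.000000 = -1.020000
x=0.490000, w=-1.020000: f=0.514794 → w ← -1.020000 + 0.49·0.514794 = -0.767751
x=0.980000, w=-0.767751: f=0.774968 → w ← -0.767751 + 0.49·0.774968 = -0.388017
x=1.470000, w=-0.388017: f=0.587496 → w ← -0.388017 + 0.49·0.587496 = -0.100144
w(1.96) ≈ -0.1001

-0.1001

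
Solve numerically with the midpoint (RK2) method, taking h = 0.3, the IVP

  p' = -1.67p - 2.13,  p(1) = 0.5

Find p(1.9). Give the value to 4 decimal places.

Midpoint: k1 = f(x_n, p_n); k2 = f(x_n + h/2, p_n + (h/2)·k1); p_{n+1} = p_n + h·k2.
x=1.000000, p=0.500000:
  k1 = f(1.000000, 0.500000) = -2.965000
  k2 = f(1.150000, 0.055250) = -2.222268
  p ← 0.500000 + 0.3·(-2.222268) = -0.166680
x=1.300000, p=-0.166680:
  k1 = f(1.300000, -0.166680) = -1.851644
  k2 = f(1.450000, -0.444427) = -1.387807
  p ← -0.166680 + 0.3·(-1.387807) = -0.583022
x=1.600000, p=-0.583022:
  k1 = f(1.600000, -0.583022) = -1.156353
  k2 = f(1.750000, -0.756475) = -0.866686
  p ← -0.583022 + 0.3·(-0.866686) = -0.843028
p(1.9) ≈ -0.8430

-0.8430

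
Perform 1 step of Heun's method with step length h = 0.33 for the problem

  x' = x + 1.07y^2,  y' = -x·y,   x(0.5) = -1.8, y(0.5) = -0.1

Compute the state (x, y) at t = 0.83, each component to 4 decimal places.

-2.4852, -0.1926

Heun on (x,y): k1 = f(t_n, state_n); k2 = f(t_n + h, state_n + h·k1); state_{n+1} = state_n + (h/2)·(k1 + k2).
0.500000: (-1.800000, -0.100000)
  k1 = (-1.789300, -0.180000)
  predictor → (-2.390469, -0.159400)
  k2 = (-2.363282, -0.381041)
  → (-2.485176, -0.192572)
(x(0.83), y(0.83)) ≈ (-2.4852, -0.1926)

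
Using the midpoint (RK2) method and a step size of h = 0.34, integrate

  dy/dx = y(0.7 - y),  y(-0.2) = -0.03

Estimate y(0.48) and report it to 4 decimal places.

Midpoint: k1 = f(x_n, y_n); k2 = f(x_n + h/2, y_n + (h/2)·k1); y_{n+1} = y_n + h·k2.
x=-0.200000, y=-0.030000:
  k1 = f(-0.200000, -0.030000) = -0.021900
  k2 = f(-0.030000, -0.033723) = -0.024743
  y ← -0.030000 + 0.34·(-0.024743) = -0.038413
x=0.140000, y=-0.038413:
  k1 = f(0.140000, -0.038413) = -0.028364
  k2 = f(0.310000, -0.043235) = -0.032134
  y ← -0.038413 + 0.34·(-0.032134) = -0.049338
y(0.48) ≈ -0.0493

-0.0493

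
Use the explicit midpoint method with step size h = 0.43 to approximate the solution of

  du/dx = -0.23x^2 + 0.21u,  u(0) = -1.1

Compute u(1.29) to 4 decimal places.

Midpoint: k1 = f(x_n, u_n); k2 = f(x_n + h/2, u_n + (h/2)·k1); u_{n+1} = u_n + h·k2.
x=0.000000, u=-1.100000:
  k1 = f(0.000000, -1.100000) = -0.231000
  k2 = f(0.215000, -1.149665) = -0.252061
  u ← -1.100000 + 0.43·(-0.252061) = -1.208386
x=0.430000, u=-1.208386:
  k1 = f(0.430000, -1.208386) = -0.296288
  k2 = f(0.645000, -1.272088) = -0.362824
  u ← -1.208386 + 0.43·(-0.362824) = -1.364401
x=0.860000, u=-1.364401:
  k1 = f(0.860000, -1.364401) = -0.456632
  k2 = f(1.075000, -1.462577) = -0.572935
  u ← -1.364401 + 0.43·(-0.572935) = -1.610763
u(1.29) ≈ -1.6108

-1.6108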